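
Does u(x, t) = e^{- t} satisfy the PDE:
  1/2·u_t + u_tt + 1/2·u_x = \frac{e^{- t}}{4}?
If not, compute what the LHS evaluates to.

Evaluate each term of the left-hand side for u = e^{- t}.
Derivatives:
  u_t = - e^{- t}
  u_tt = e^{- t}
  u_x = 0
Terms:
  1/2·u_t = - \frac{e^{- t}}{2}
  u_tt = e^{- t}
  1/2·u_x = 0
Sum: LHS = \frac{e^{- t}}{2}
Given right-hand side: \frac{e^{- t}}{4}. Difference LHS − RHS = \frac{e^{- t}}{4} ≠ 0, so u is not a solution.

Answer: No, the LHS evaluates to \frac{e^{- t}}{2}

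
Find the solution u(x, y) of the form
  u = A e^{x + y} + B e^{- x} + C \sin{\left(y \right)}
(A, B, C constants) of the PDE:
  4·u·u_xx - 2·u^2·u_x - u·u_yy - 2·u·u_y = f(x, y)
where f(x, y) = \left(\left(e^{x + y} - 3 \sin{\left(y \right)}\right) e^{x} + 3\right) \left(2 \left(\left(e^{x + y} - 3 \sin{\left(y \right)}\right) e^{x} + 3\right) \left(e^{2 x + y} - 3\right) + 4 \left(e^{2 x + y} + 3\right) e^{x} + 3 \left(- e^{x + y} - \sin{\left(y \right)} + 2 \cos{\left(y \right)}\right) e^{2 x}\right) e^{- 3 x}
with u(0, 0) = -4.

Substitute the ansatz u = A e^{x + y} + B e^{- x} + C \sin{\left(y \right)} into the left-hand side.
Derivatives of the ansatz:
  u_xx = A e^{x} e^{y} + B e^{- x}
  u_x = A e^{x} e^{y} - B e^{- x}
  u_yy = A e^{x} e^{y} - C \sin{\left(y \right)}
  u_y = A e^{x} e^{y} + C \cos{\left(y \right)}
Term by term:
  4·u·u_xx = 4 A^{2} e^{2 x} e^{2 y} + 8 A B e^{y} + 4 A C e^{x} e^{y} \sin{\left(y \right)} + 4 B^{2} e^{- 2 x} + 4 B C e^{- x} \sin{\left(y \right)}
  -2·u^2·u_x = - 2 A^{3} e^{3 x} e^{3 y} - 2 A^{2} B e^{x} e^{2 y} - 4 A^{2} C e^{2 x} e^{2 y} \sin{\left(y \right)} + 2 A B^{2} e^{- x} e^{y} - 2 A C^{2} e^{x} e^{y} \sin^{2}{\left(y \right)} + 2 B^{3} e^{- 3 x} + 4 B^{2} C e^{- 2 x} \sin{\left(y \right)} + 2 B C^{2} e^{- x} \sin^{2}{\left(y \right)}
  -u·u_yy = - A^{2} e^{2 x} e^{2 y} - A B e^{y} + B C e^{- x} \sin{\left(y \right)} + C^{2} \sin^{2}{\left(y \right)}
  -2·u·u_y = - 2 A^{2} e^{2 x} e^{2 y} - 2 A B e^{y} - 2 A C e^{x} e^{y} \sin{\left(y \right)} - 2 A C e^{x} e^{y} \cos{\left(y \right)} - 2 B C e^{- x} \cos{\left(y \right)} - 2 C^{2} \sin{\left(y \right)} \cos{\left(y \right)}
So the left-hand side equals
  - 2 A^{3} e^{3 x} e^{3 y} - 2 A^{2} B e^{x} e^{2 y} - 4 A^{2} C e^{2 x} e^{2 y} \sin{\left(y \right)} + A^{2} e^{2 x} e^{2 y} + 2 A B^{2} e^{- x} e^{y} + 5 A B e^{y} - 2 A C^{2} e^{x} e^{y} \sin^{2}{\left(y \right)} + 2 A C e^{x} e^{y} \sin{\left(y \right)} - 2 A C e^{x} e^{y} \cos{\left(y \right)} + 2 B^{3} e^{- 3 x} + 4 B^{2} C e^{- 2 x} \sin{\left(y \right)} + 4 B^{2} e^{- 2 x} + 2 B C^{2} e^{- x} \sin^{2}{\left(y \right)} + 5 B C e^{- x} \sin{\left(y \right)} - 2 B C e^{- x} \cos{\left(y \right)} + C^{2} \sin^{2}{\left(y \right)} - 2 C^{2} \sin{\left(y \right)} \cos{\left(y \right)}
This must equal f(x, y) identically; expanded, f = 2 e^{3 x} e^{3 y} - 12 e^{2 x} e^{2 y} \sin{\left(y \right)} + e^{2 x} e^{2 y} + 6 e^{x} e^{2 y} + 18 e^{x} e^{y} \sin^{2}{\left(y \right)} - 6 e^{x} e^{y} \sin{\left(y \right)} + 6 e^{x} e^{y} \cos{\left(y \right)} + 15 e^{y} + 9 \sin^{2}{\left(y \right)} - 18 \sin{\left(y \right)} \cos{\left(y \right)} - 18 e^{- x} e^{y} - 54 e^{- x} \sin^{2}{\left(y \right)} - 45 e^{- x} \sin{\left(y \right)} + 18 e^{- x} \cos{\left(y \right)} + 108 e^{- 2 x} \sin{\left(y \right)} + 36 e^{- 2 x} - 54 e^{- 3 x}.
Matching coefficients of the independent functions:
(each divided by its leading coefficient; functions giving the same equation are listed together)
  [e^{- 2 x} \sin{\left(y \right)}]:  B^{2} C - 27 = 0
  [e^{- x} e^{y}]:  A B^{2} + 9 = 0
  [e^{- x} \sin{\left(y \right)}, e^{- x} \cos{\left(y \right)}]:  B C + 9 = 0
  [e^{- x} \sin^{2}{\left(y \right)}]:  B C^{2} + 27 = 0
  [e^{x} e^{2 y}]:  A^{2} B + 3 = 0
  [e^{2 x} e^{2 y}]:  A^{2} - 1 = 0
  [e^{3 x} e^{3 y}]:  A^{3} + 1 = 0
  [\sin{\left(y \right)} \cos{\left(y \right)}, \sin^{2}{\left(y \right)}]:  C^{2} - 9 = 0
  [e^{x} e^{y} \sin{\left(y \right)}, e^{x} e^{y} \cos{\left(y \right)}]:  A C + 3 = 0
  [e^{x} e^{y} \sin^{2}{\left(y \right)}]:  A C^{2} + 9 = 0
  [e^{2 x} e^{2 y} \sin{\left(y \right)}]:  A^{2} C - 3 = 0
  [e^{- 3 x}]:  B^{3} + 27 = 0
  [e^{- 2 x}]:  B^{2} - 9 = 0
  [e^{y}]:  A B - 3 = 0
Solving: A = -1, B = -3, C = 3.
Check against the point condition:
  u(0, 0) = -4  ⟹  A + B = -4  ✓
Hence u(x, y) = - e^{x + y} + 3 \sin{\left(y \right)} - 3 e^{- x}.

Answer: u(x, y) = - e^{x + y} + 3 \sin{\left(y \right)} - 3 e^{- x}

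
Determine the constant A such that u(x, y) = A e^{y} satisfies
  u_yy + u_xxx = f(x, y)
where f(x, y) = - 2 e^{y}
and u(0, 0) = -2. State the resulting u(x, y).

Substitute the ansatz u = A e^{y} into the left-hand side.
Derivatives of the ansatz:
  u_yy = A e^{y}
  u_xxx = 0
Term by term:
  u_yy = A e^{y}
  u_xxx = 0
So the left-hand side equals
  A e^{y}
This must equal f(x, y) = - 2 e^{y} identically.
Matching coefficients of the independent functions:
  [e^{y}]:  A = -2
Solving: A = -2.
Check against the point condition:
  u(0, 0) = -2  ⟹  A = -2  ✓
Hence u(x, y) = - 2 e^{y}.

Answer: u(x, y) = - 2 e^{y}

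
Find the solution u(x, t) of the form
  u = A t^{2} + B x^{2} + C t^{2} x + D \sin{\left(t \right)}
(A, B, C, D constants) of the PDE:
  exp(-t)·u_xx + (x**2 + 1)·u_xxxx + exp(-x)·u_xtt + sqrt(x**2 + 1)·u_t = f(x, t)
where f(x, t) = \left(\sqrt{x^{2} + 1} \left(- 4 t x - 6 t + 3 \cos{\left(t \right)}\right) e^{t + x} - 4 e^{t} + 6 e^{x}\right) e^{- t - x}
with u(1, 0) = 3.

Substitute the ansatz u = A t^{2} + B x^{2} + C t^{2} x + D \sin{\left(t \right)} into the left-hand side.
Derivatives of the ansatz:
  u_xx = 2 B
  u_xxxx = 0
  u_xtt = 2 C
  u_t = 2 A t + 2 C t x + D \cos{\left(t \right)}
Term by term:
  exp(-t)·u_xx = 2 B e^{- t}
  (x**2 + 1)·u_xxxx = 0
  exp(-x)·u_xtt = 2 C e^{- x}
  sqrt(x**2 + 1)·u_t = 2 A t \sqrt{x^{2} + 1} + 2 C t x \sqrt{x^{2} + 1} + D \sqrt{x^{2} + 1} \cos{\left(t \right)}
So the left-hand side equals
  2 A t \sqrt{x^{2} + 1} + 2 B e^{- t} + 2 C t x \sqrt{x^{2} + 1} + 2 C e^{- x} + D \sqrt{x^{2} + 1} \cos{\left(t \right)}
This must equal f(x, t) identically; expanded, f = - 4 t x \sqrt{x^{2} + 1} - 6 t \sqrt{x^{2} + 1} + 3 \sqrt{x^{2} + 1} \cos{\left(t \right)} - 4 e^{- x} + 6 e^{- t}.
Matching coefficients of the independent functions:
  [t \sqrt{x^{2} + 1}]:  2 A = -6
  [\sqrt{x^{2} + 1} \cos{\left(t \right)}]:  D = 3
  [t x \sqrt{x^{2} + 1}, e^{- x}]:  2 C = -4
  [e^{- t}]:  2 B = 6
Solving: A = -3, B = 3, C = -2, D = 3.
Check against the point condition:
  u(1, 0) = 3  ⟹  B = 3  ✓
Hence u(x, t) = - 2 t^{2} x - 3 t^{2} + 3 x^{2} + 3 \sin{\left(t \right)}.

Answer: u(x, t) = - 2 t^{2} x - 3 t^{2} + 3 x^{2} + 3 \sin{\left(t \right)}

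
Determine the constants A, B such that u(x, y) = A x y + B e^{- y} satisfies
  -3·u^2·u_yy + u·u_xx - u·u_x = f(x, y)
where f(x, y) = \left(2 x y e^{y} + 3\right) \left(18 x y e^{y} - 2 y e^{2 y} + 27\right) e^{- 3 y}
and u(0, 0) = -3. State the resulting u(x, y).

Substitute the ansatz u = A x y + B e^{- y} into the left-hand side.
Derivatives of the ansatz:
  u_yy = B e^{- y}
  u_xx = 0
  u_x = A y
Term by term:
  -3·u^2·u_yy = - 3 A^{2} B x^{2} y^{2} e^{- y} - 6 A B^{2} x y e^{- 2 y} - 3 B^{3} e^{- 3 y}
  u·u_xx = 0
  -u·u_x = - A^{2} x y^{2} - A B y e^{- y}
So the left-hand side equals
  - 3 A^{2} B x^{2} y^{2} e^{- y} - A^{2} x y^{2} - 6 A B^{2} x y e^{- 2 y} - A B y e^{- y} - 3 B^{3} e^{- 3 y}
This must equal f(x, y) identically; expanded, f = 36 x^{2} y^{2} e^{- y} - 4 x y^{2} + 108 x y e^{- 2 y} - 6 y e^{- y} + 81 e^{- 3 y}.
Matching coefficients of the independent functions:
  [x y^{2}]:  - A^{2} = -4
  [y e^{- y}]:  - A B = -6
  [x y e^{- 2 y}]:  - 6 A B^{2} = 108
  [x^{2} y^{2} e^{- y}]:  - 3 A^{2} B = 36
  [e^{- 3 y}]:  - 3 B^{3} = 81
Solving: A = -2, B = -3.
Check against the point condition:
  u(0, 0) = -3  ⟹  B = -3  ✓
Hence u(x, y) = - 2 x y - 3 e^{- y}.

Answer: u(x, y) = - 2 x y - 3 e^{- y}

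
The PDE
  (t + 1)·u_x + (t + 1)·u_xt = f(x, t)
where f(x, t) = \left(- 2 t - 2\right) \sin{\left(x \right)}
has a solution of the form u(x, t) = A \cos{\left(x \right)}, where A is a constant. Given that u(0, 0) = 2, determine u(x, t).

Answer: u(x, t) = 2 \cos{\left(x \right)}

Derivation:
Substitute the ansatz u = A \cos{\left(x \right)} into the left-hand side.
Derivatives of the ansatz:
  u_x = - A \sin{\left(x \right)}
  u_xt = 0
Term by term:
  (t + 1)·u_x = - A t \sin{\left(x \right)} - A \sin{\left(x \right)}
  (t + 1)·u_xt = 0
So the left-hand side equals
  - A t \sin{\left(x \right)} - A \sin{\left(x \right)}
This must equal f(x, t) identically; expanded, f = - 2 t \sin{\left(x \right)} - 2 \sin{\left(x \right)}.
Matching coefficients of the independent functions:
  [t \sin{\left(x \right)}, \sin{\left(x \right)}]:  - A = -2
Solving: A = 2.
Check against the point condition:
  u(0, 0) = 2  ⟹  A = 2  ✓
Hence u(x, t) = 2 \cos{\left(x \right)}.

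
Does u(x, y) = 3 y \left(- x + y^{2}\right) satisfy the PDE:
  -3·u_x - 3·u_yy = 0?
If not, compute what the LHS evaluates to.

Evaluate each term of the left-hand side for u = 3 y \left(- x + y^{2}\right).
Derivatives:
  u_x = - 3 y
  u_yy = 18 y
Terms:
  -3·u_x = 9 y
  -3·u_yy = - 54 y
Sum: LHS = - 45 y
Given right-hand side: 0. Difference LHS − RHS = - 45 y ≠ 0, so u is not a solution.

Answer: No, the LHS evaluates to - 45 y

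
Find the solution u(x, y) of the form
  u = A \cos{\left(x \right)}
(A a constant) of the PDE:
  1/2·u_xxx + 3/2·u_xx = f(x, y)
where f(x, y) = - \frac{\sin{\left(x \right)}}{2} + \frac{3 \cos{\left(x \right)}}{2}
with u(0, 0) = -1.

Substitute the ansatz u = A \cos{\left(x \right)} into the left-hand side.
Derivatives of the ansatz:
  u_xxx = A \sin{\left(x \right)}
  u_xx = - A \cos{\left(x \right)}
Term by term:
  1/2·u_xxx = \frac{A \sin{\left(x \right)}}{2}
  3/2·u_xx = - \frac{3 A \cos{\left(x \right)}}{2}
So the left-hand side equals
  \frac{A \sin{\left(x \right)}}{2} - \frac{3 A \cos{\left(x \right)}}{2}
This must equal f(x, y) = - \frac{\sin{\left(x \right)}}{2} + \frac{3 \cos{\left(x \right)}}{2} identically.
Matching coefficients of the independent functions:
  [\sin{\left(x \right)}]:  \frac{A}{2} = - \frac{1}{2}
  [\cos{\left(x \right)}]:  - \frac{3 A}{2} = \frac{3}{2}
Solving: A = -1.
Check against the point condition:
  u(0, 0) = -1  ⟹  A = -1  ✓
Hence u(x, y) = - \cos{\left(x \right)}.

Answer: u(x, y) = - \cos{\left(x \right)}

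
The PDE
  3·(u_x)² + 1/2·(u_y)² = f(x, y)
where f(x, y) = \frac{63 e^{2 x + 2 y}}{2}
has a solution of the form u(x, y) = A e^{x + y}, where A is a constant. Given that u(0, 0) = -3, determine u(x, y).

Substitute the ansatz u = A e^{x + y} into the left-hand side.
Derivatives of the ansatz:
  u_x = A e^{x} e^{y}
  u_y = A e^{x} e^{y}
Term by term:
  3·(u_x)² = 3 A^{2} e^{2 x} e^{2 y}
  1/2·(u_y)² = \frac{A^{2} e^{2 x} e^{2 y}}{2}
So the left-hand side equals
  \frac{7 A^{2} e^{2 x} e^{2 y}}{2}
This must equal f(x, y) identically; expanded, f = \frac{63 e^{2 x} e^{2 y}}{2}.
Matching coefficients of the independent functions:
  [e^{2 x} e^{2 y}]:  \frac{7 A^{2}}{2} = \frac{63}{2}
These equations allow (A) = (-3) or (3).
Impose the point condition(s):
  u(0, 0) = -3  ⟹  A = -3
Only A = -3 satisfies everything.
Hence u(x, y) = - 3 e^{x + y}.

Answer: u(x, y) = - 3 e^{x + y}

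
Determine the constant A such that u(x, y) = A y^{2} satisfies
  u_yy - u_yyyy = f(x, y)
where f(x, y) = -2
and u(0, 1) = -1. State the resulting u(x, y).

Substitute the ansatz u = A y^{2} into the left-hand side.
Derivatives of the ansatz:
  u_yy = 2 A
  u_yyyy = 0
Term by term:
  u_yy = 2 A
  -u_yyyy = 0
So the left-hand side equals
  2 A
This must equal f(x, y) = -2 identically.
Matching coefficients of the independent functions:
  [constant term]:  2 A = -2
Solving: A = -1.
Check against the point condition:
  u(0, 1) = -1  ⟹  A = -1  ✓
Hence u(x, y) = - y^{2}.

Answer: u(x, y) = - y^{2}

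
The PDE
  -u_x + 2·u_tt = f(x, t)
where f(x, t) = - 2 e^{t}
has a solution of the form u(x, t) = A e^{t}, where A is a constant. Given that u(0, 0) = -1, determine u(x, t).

Substitute the ansatz u = A e^{t} into the left-hand side.
Derivatives of the ansatz:
  u_x = 0
  u_tt = A e^{t}
Term by term:
  -u_x = 0
  2·u_tt = 2 A e^{t}
So the left-hand side equals
  2 A e^{t}
This must equal f(x, t) = - 2 e^{t} identically.
Matching coefficients of the independent functions:
  [e^{t}]:  2 A = -2
Solving: A = -1.
Check against the point condition:
  u(0, 0) = -1  ⟹  A = -1  ✓
Hence u(x, t) = - e^{t}.

Answer: u(x, t) = - e^{t}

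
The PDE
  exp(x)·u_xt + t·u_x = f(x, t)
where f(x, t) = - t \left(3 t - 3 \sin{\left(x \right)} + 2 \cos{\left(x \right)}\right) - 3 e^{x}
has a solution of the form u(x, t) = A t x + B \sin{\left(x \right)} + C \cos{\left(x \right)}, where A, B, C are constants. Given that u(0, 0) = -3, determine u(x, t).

Substitute the ansatz u = A t x + B \sin{\left(x \right)} + C \cos{\left(x \right)} into the left-hand side.
Derivatives of the ansatz:
  u_xt = A
  u_x = A t + B \cos{\left(x \right)} - C \sin{\left(x \right)}
Term by term:
  exp(x)·u_xt = A e^{x}
  t·u_x = A t^{2} + B t \cos{\left(x \right)} - C t \sin{\left(x \right)}
So the left-hand side equals
  A t^{2} + A e^{x} + B t \cos{\left(x \right)} - C t \sin{\left(x \right)}
This must equal f(x, t) identically; expanded, f = - 3 t^{2} + 3 t \sin{\left(x \right)} - 2 t \cos{\left(x \right)} - 3 e^{x}.
Matching coefficients of the independent functions:
  [t^{2}, e^{x}]:  A = -3
  [t \sin{\left(x \right)}]:  - C = 3
  [t \cos{\left(x \right)}]:  B = -2
Solving: A = -3, B = -2, C = -3.
Check against the point condition:
  u(0, 0) = -3  ⟹  C = -3  ✓
Hence u(x, t) = - 3 t x - 2 \sin{\left(x \right)} - 3 \cos{\left(x \right)}.

Answer: u(x, t) = - 3 t x - 2 \sin{\left(x \right)} - 3 \cos{\left(x \right)}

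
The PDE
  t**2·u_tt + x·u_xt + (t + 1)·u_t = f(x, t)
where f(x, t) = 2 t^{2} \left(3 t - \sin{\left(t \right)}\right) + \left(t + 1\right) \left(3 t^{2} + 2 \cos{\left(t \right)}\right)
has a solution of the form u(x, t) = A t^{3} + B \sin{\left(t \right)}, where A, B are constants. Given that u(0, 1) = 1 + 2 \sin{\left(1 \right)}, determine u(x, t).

Substitute the ansatz u = A t^{3} + B \sin{\left(t \right)} into the left-hand side.
Derivatives of the ansatz:
  u_tt = 6 A t - B \sin{\left(t \right)}
  u_xt = 0
  u_t = 3 A t^{2} + B \cos{\left(t \right)}
Term by term:
  t**2·u_tt = 6 A t^{3} - B t^{2} \sin{\left(t \right)}
  x·u_xt = 0
  (t + 1)·u_t = 3 A t^{3} + 3 A t^{2} + B t \cos{\left(t \right)} + B \cos{\left(t \right)}
So the left-hand side equals
  9 A t^{3} + 3 A t^{2} - B t^{2} \sin{\left(t \right)} + B t \cos{\left(t \right)} + B \cos{\left(t \right)}
This must equal f(x, t) identically; expanded, f = 9 t^{3} - 2 t^{2} \sin{\left(t \right)} + 3 t^{2} + 2 t \cos{\left(t \right)} + 2 \cos{\left(t \right)}.
Matching coefficients of the independent functions:
  [t^{2}]:  3 A = 3
  [t^{3}]:  9 A = 9
  [t \cos{\left(t \right)}, \cos{\left(t \right)}]:  B = 2
  [t^{2} \sin{\left(t \right)}]:  - B = -2
Solving: A = 1, B = 2.
Check against the point condition:
  u(0, 1) = 1 + 2 \sin{\left(1 \right)}  ⟹  A + B \sin{\left(1 \right)} = 1 + 2 \sin{\left(1 \right)}  ✓
Hence u(x, t) = t^{3} + 2 \sin{\left(t \right)}.

Answer: u(x, t) = t^{3} + 2 \sin{\left(t \right)}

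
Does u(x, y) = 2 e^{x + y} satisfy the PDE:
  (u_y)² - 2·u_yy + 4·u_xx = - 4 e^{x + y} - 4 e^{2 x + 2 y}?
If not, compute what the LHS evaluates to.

Evaluate each term of the left-hand side for u = 2 e^{x + y}.
Derivatives:
  u_y = 2 e^{x} e^{y}
  u_yy = 2 e^{x} e^{y}
  u_xx = 2 e^{x} e^{y}
Terms:
  (u_y)² = 4 e^{2 x + 2 y}
  -2·u_yy = - 4 e^{x + y}
  4·u_xx = 8 e^{x + y}
Sum: LHS = 4 e^{x + y} + 4 e^{2 x + 2 y}
Given right-hand side: - 4 e^{x + y} - 4 e^{2 x + 2 y}. Difference LHS − RHS = 8 e^{x + y} + 8 e^{2 x + 2 y} ≠ 0, so u is not a solution.

Answer: No, the LHS evaluates to 4 e^{x + y} + 4 e^{2 x + 2 y}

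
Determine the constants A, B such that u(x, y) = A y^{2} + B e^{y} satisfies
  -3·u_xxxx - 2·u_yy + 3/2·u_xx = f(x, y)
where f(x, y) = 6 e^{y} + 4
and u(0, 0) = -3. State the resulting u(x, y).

Substitute the ansatz u = A y^{2} + B e^{y} into the left-hand side.
Derivatives of the ansatz:
  u_xxxx = 0
  u_yy = 2 A + B e^{y}
  u_xx = 0
Term by term:
  -3·u_xxxx = 0
  -2·u_yy = - 4 A - 2 B e^{y}
  3/2·u_xx = 0
So the left-hand side equals
  - 4 A - 2 B e^{y}
This must equal f(x, y) = 6 e^{y} + 4 identically.
Matching coefficients of the independent functions:
  [constant term]:  - 4 A = 4
  [e^{y}]:  - 2 B = 6
Solving: A = -1, B = -3.
Check against the point condition:
  u(0, 0) = -3  ⟹  B = -3  ✓
Hence u(x, y) = - y^{2} - 3 e^{y}.

Answer: u(x, y) = - y^{2} - 3 e^{y}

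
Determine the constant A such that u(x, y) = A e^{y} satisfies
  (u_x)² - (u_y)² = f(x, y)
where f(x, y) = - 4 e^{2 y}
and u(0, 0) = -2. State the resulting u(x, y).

Substitute the ansatz u = A e^{y} into the left-hand side.
Derivatives of the ansatz:
  u_x = 0
  u_y = A e^{y}
Term by term:
  (u_x)² = 0
  -(u_y)² = - A^{2} e^{2 y}
So the left-hand side equals
  - A^{2} e^{2 y}
This must equal f(x, y) = - 4 e^{2 y} identically.
Matching coefficients of the independent functions:
  [e^{2 y}]:  - A^{2} = -4
These equations allow (A) = (-2) or (2).
Impose the point condition(s):
  u(0, 0) = -2  ⟹  A = -2
Only A = -2 satisfies everything.
Hence u(x, y) = - 2 e^{y}.

Answer: u(x, y) = - 2 e^{y}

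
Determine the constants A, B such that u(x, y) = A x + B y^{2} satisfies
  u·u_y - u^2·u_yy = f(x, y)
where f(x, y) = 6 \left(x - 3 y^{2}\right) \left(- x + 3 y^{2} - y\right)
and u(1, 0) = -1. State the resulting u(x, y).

Answer: u(x, y) = - x + 3 y^{2}

Derivation:
Substitute the ansatz u = A x + B y^{2} into the left-hand side.
Derivatives of the ansatz:
  u_y = 2 B y
  u_yy = 2 B
Term by term:
  u·u_y = 2 A B x y + 2 B^{2} y^{3}
  -u^2·u_yy = - 2 A^{2} B x^{2} - 4 A B^{2} x y^{2} - 2 B^{3} y^{4}
So the left-hand side equals
  - 2 A^{2} B x^{2} - 4 A B^{2} x y^{2} + 2 A B x y - 2 B^{3} y^{4} + 2 B^{2} y^{3}
This must equal f(x, y) identically; expanded, f = - 6 x^{2} + 36 x y^{2} - 6 x y - 54 y^{4} + 18 y^{3}.
Matching coefficients of the independent functions:
  [x^{2}]:  - 2 A^{2} B = -6
  [y^{3}]:  2 B^{2} = 18
  [y^{4}]:  - 2 B^{3} = -54
  [x y]:  2 A B = -6
  [x y^{2}]:  - 4 A B^{2} = 36
Solving: A = -1, B = 3.
Check against the point condition:
  u(1, 0) = -1  ⟹  A = -1  ✓
Hence u(x, y) = - x + 3 y^{2}.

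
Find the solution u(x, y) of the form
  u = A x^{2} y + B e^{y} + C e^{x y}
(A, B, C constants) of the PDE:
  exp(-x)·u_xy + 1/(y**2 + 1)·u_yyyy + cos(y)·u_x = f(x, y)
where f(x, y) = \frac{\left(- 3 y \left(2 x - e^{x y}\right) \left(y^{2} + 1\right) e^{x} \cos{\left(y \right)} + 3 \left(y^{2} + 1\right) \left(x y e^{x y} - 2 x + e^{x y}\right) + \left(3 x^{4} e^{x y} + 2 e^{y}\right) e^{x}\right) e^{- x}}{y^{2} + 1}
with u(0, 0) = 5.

Substitute the ansatz u = A x^{2} y + B e^{y} + C e^{x y} into the left-hand side.
Derivatives of the ansatz:
  u_xy = 2 A x + C x y e^{x y} + C e^{x y}
  u_yyyy = B e^{y} + C x^{4} e^{x y}
  u_x = 2 A x y + C y e^{x y}
Term by term:
  exp(-x)·u_xy = 2 A x e^{- x} + C x y e^{- x} e^{x y} + C e^{- x} e^{x y}
  1/(y**2 + 1)·u_yyyy = \frac{B e^{y}}{y^{2} + 1} + \frac{C x^{4} e^{x y}}{y^{2} + 1}
  cos(y)·u_x = 2 A x y \cos{\left(y \right)} + C y e^{x y} \cos{\left(y \right)}
So the left-hand side equals
  2 A x y \cos{\left(y \right)} + 2 A x e^{- x} + \frac{B e^{y}}{y^{2} + 1} + \frac{C x^{4} e^{x y}}{y^{2} + 1} + C x y e^{- x} e^{x y} + C y e^{x y} \cos{\left(y \right)} + C e^{- x} e^{x y}
This must equal f(x, y) identically; expanded, f = \frac{3 x^{4} e^{x y}}{y^{2} + 1} - 6 x y \cos{\left(y \right)} + 3 x y e^{- x} e^{x y} - 6 x e^{- x} + 3 y e^{x y} \cos{\left(y \right)} + 3 e^{- x} e^{x y} + \frac{2 e^{y}}{y^{2} + 1}.
Matching coefficients of the independent functions:
  [x e^{- x}, x y \cos{\left(y \right)}]:  2 A = -6
  [\frac{e^{y}}{y^{2} + 1}]:  B = 2
  [e^{- x} e^{x y}, \frac{x^{4} e^{x y}}{y^{2} + 1}, y e^{x y} \cos{\left(y \right)}, x y e^{- x} e^{x y}]:  C = 3
Solving: A = -3, B = 2, C = 3.
Check against the point condition:
  u(0, 0) = 5  ⟹  B + C = 5  ✓
Hence u(x, y) = - 3 x^{2} y + 2 e^{y} + 3 e^{x y}.

Answer: u(x, y) = - 3 x^{2} y + 2 e^{y} + 3 e^{x y}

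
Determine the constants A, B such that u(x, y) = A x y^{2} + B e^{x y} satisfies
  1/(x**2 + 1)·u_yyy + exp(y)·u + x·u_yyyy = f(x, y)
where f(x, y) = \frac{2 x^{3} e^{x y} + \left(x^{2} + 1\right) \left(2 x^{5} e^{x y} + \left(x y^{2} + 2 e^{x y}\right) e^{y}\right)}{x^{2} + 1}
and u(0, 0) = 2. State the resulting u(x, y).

Answer: u(x, y) = x y^{2} + 2 e^{x y}

Derivation:
Substitute the ansatz u = A x y^{2} + B e^{x y} into the left-hand side.
Derivatives of the ansatz:
  u_yyy = B x^{3} e^{x y}
  u_yyyy = B x^{4} e^{x y}
Term by term:
  1/(x**2 + 1)·u_yyy = \frac{B x^{3} e^{x y}}{x^{2} + 1}
  exp(y)·u = A x y^{2} e^{y} + B e^{y} e^{x y}
  x·u_yyyy = B x^{5} e^{x y}
So the left-hand side equals
  A x y^{2} e^{y} + B x^{5} e^{x y} + \frac{B x^{3} e^{x y}}{x^{2} + 1} + B e^{y} e^{x y}
This must equal f(x, y) identically; expanded, f = 2 x^{5} e^{x y} + \frac{2 x^{3} e^{x y}}{x^{2} + 1} + x y^{2} e^{y} + 2 e^{y} e^{x y}.
Matching coefficients of the independent functions:
  [x^{5} e^{x y}, e^{y} e^{x y}, \frac{x^{3} e^{x y}}{x^{2} + 1}]:  B = 2
  [x y^{2} e^{y}]:  A = 1
Solving: A = 1, B = 2.
Check against the point condition:
  u(0, 0) = 2  ⟹  B = 2  ✓
Hence u(x, y) = x y^{2} + 2 e^{x y}.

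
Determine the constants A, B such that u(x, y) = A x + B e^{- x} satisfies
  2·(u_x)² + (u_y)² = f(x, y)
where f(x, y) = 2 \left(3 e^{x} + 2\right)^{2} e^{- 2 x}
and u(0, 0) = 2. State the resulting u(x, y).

Substitute the ansatz u = A x + B e^{- x} into the left-hand side.
Derivatives of the ansatz:
  u_x = A - B e^{- x}
  u_y = 0
Term by term:
  2·(u_x)² = 2 A^{2} - 4 A B e^{- x} + 2 B^{2} e^{- 2 x}
  (u_y)² = 0
So the left-hand side equals
  2 A^{2} - 4 A B e^{- x} + 2 B^{2} e^{- 2 x}
This must equal f(x, y) = 2 \left(3 e^{x} + 2\right)^{2} e^{- 2 x} identically.
Matching coefficients of the independent functions:
  [constant term]:  2 A^{2} = 18
  [e^{- 2 x}]:  2 B^{2} = 8
  [e^{- x}]:  - 4 A B = 24
These equations allow (A, B) = (-3, 2) or (3, -2).
Impose the point condition(s):
  u(0, 0) = 2  ⟹  B = 2
Only A = -3, B = 2 satisfies everything.
Hence u(x, y) = - 3 x + 2 e^{- x}.

Answer: u(x, y) = - 3 x + 2 e^{- x}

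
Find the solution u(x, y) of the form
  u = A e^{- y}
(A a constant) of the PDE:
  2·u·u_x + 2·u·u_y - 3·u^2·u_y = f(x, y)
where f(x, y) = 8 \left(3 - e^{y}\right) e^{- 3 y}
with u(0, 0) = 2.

Substitute the ansatz u = A e^{- y} into the left-hand side.
Derivatives of the ansatz:
  u_x = 0
  u_y = - A e^{- y}
Term by term:
  2·u·u_x = 0
  2·u·u_y = - 2 A^{2} e^{- 2 y}
  -3·u^2·u_y = 3 A^{3} e^{- 3 y}
So the left-hand side equals
  3 A^{3} e^{- 3 y} - 2 A^{2} e^{- 2 y}
This must equal f(x, y) identically; expanded, f = - 8 e^{- 2 y} + 24 e^{- 3 y}.
Matching coefficients of the independent functions:
  [e^{- 3 y}]:  3 A^{3} = 24
  [e^{- 2 y}]:  - 2 A^{2} = -8
Solving: A = 2.
Check against the point condition:
  u(0, 0) = 2  ⟹  A = 2  ✓
Hence u(x, y) = 2 e^{- y}.

Answer: u(x, y) = 2 e^{- y}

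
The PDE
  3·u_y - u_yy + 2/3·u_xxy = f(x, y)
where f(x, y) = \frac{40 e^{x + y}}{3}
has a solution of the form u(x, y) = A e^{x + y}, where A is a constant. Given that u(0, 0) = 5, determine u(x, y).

Substitute the ansatz u = A e^{x + y} into the left-hand side.
Derivatives of the ansatz:
  u_y = A e^{x} e^{y}
  u_yy = A e^{x} e^{y}
  u_xxy = A e^{x} e^{y}
Term by term:
  3·u_y = 3 A e^{x} e^{y}
  -u_yy = - A e^{x} e^{y}
  2/3·u_xxy = \frac{2 A e^{x} e^{y}}{3}
So the left-hand side equals
  \frac{8 A e^{x} e^{y}}{3}
This must equal f(x, y) identically; expanded, f = \frac{40 e^{x} e^{y}}{3}.
Matching coefficients of the independent functions:
  [e^{x} e^{y}]:  \frac{8 A}{3} = \frac{40}{3}
Solving: A = 5.
Check against the point condition:
  u(0, 0) = 5  ⟹  A = 5  ✓
Hence u(x, y) = 5 e^{x + y}.

Answer: u(x, y) = 5 e^{x + y}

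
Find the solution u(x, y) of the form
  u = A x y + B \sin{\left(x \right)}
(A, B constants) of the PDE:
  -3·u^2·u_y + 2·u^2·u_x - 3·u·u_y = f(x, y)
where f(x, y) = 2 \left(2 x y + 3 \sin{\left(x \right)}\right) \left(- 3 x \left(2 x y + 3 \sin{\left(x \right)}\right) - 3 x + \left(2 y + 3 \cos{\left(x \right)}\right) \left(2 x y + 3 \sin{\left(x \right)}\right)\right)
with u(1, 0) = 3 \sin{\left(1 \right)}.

Substitute the ansatz u = A x y + B \sin{\left(x \right)} into the left-hand side.
Derivatives of the ansatz:
  u_y = A x
  u_x = A y + B \cos{\left(x \right)}
Term by term:
  -3·u^2·u_y = - 3 A^{3} x^{3} y^{2} - 6 A^{2} B x^{2} y \sin{\left(x \right)} - 3 A B^{2} x \sin^{2}{\left(x \right)}
  2·u^2·u_x = 2 A^{3} x^{2} y^{3} + 2 A^{2} B x^{2} y^{2} \cos{\left(x \right)} + 4 A^{2} B x y^{2} \sin{\left(x \right)} + 4 A B^{2} x y \sin{\left(x \right)} \cos{\left(x \right)} + 2 A B^{2} y \sin^{2}{\left(x \right)} + 2 B^{3} \sin^{2}{\left(x \right)} \cos{\left(x \right)}
  -3·u·u_y = - 3 A^{2} x^{2} y - 3 A B x \sin{\left(x \right)}
So the left-hand side equals
  - 3 A^{3} x^{3} y^{2} + 2 A^{3} x^{2} y^{3} + 2 A^{2} B x^{2} y^{2} \cos{\left(x \right)} - 6 A^{2} B x^{2} y \sin{\left(x \right)} + 4 A^{2} B x y^{2} \sin{\left(x \right)} - 3 A^{2} x^{2} y + 4 A B^{2} x y \sin{\left(x \right)} \cos{\left(x \right)} - 3 A B^{2} x \sin^{2}{\left(x \right)} + 2 A B^{2} y \sin^{2}{\left(x \right)} - 3 A B x \sin{\left(x \right)} + 2 B^{3} \sin^{2}{\left(x \right)} \cos{\left(x \right)}
This must equal f(x, y) identically; expanded, f = - 24 x^{3} y^{2} + 16 x^{2} y^{3} + 24 x^{2} y^{2} \cos{\left(x \right)} - 72 x^{2} y \sin{\left(x \right)} - 12 x^{2} y + 48 x y^{2} \sin{\left(x \right)} + 72 x y \sin{\left(x \right)} \cos{\left(x \right)} - 54 x \sin^{2}{\left(x \right)} - 18 x \sin{\left(x \right)} + 36 y \sin^{2}{\left(x \right)} + 54 \sin^{2}{\left(x \right)} \cos{\left(x \right)}.
Matching coefficients of the independent functions:
  [x \sin{\left(x \right)}]:  - 3 A B = -18
  [x \sin^{2}{\left(x \right)}]:  - 3 A B^{2} = -54
  [x^{2} y]:  - 3 A^{2} = -12
  [x^{2} y^{3}]:  2 A^{3} = 16
  [x^{3} y^{2}]:  - 3 A^{3} = -24
  [y \sin^{2}{\left(x \right)}]:  2 A B^{2} = 36
  [\sin^{2}{\left(x \right)} \cos{\left(x \right)}]:  2 B^{3} = 54
  [x y^{2} \sin{\left(x \right)}]:  4 A^{2} B = 48
  [x^{2} y \sin{\left(x \right)}]:  - 6 A^{2} B = -72
  [x^{2} y^{2} \cos{\left(x \right)}]:  2 A^{2} B = 24
  [x y \sin{\left(x \right)} \cos{\left(x \right)}]:  4 A B^{2} = 72
Solving: A = 2, B = 3.
Check against the point condition:
  u(1, 0) = 3 \sin{\left(1 \right)}  ⟹  B \sin{\left(1 \right)} = 3 \sin{\left(1 \right)}  ✓
Hence u(x, y) = 2 x y + 3 \sin{\left(x \right)}.

Answer: u(x, y) = 2 x y + 3 \sin{\left(x \right)}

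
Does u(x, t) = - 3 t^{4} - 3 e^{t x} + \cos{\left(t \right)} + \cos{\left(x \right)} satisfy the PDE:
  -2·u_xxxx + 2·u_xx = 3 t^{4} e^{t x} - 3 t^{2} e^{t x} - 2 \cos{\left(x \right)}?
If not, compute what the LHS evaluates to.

Evaluate each term of the left-hand side for u = - 3 t^{4} - 3 e^{t x} + \cos{\left(t \right)} + \cos{\left(x \right)}.
Derivatives:
  u_xxxx = - 3 t^{4} e^{t x} + \cos{\left(x \right)}
  u_xx = - 3 t^{2} e^{t x} - \cos{\left(x \right)}
Terms:
  -2·u_xxxx = 6 t^{4} e^{t x} - 2 \cos{\left(x \right)}
  2·u_xx = - 6 t^{2} e^{t x} - 2 \cos{\left(x \right)}
Sum: LHS = 6 t^{4} e^{t x} - 6 t^{2} e^{t x} - 4 \cos{\left(x \right)}
Given right-hand side: 3 t^{4} e^{t x} - 3 t^{2} e^{t x} - 2 \cos{\left(x \right)}. Difference LHS − RHS = 3 t^{4} e^{t x} - 3 t^{2} e^{t x} - 2 \cos{\left(x \right)} ≠ 0, so u is not a solution.

Answer: No, the LHS evaluates to 6 t^{4} e^{t x} - 6 t^{2} e^{t x} - 4 \cos{\left(x \right)}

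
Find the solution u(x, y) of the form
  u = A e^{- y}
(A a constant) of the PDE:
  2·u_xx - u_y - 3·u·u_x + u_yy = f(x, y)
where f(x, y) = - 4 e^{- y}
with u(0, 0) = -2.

Answer: u(x, y) = - 2 e^{- y}

Derivation:
Substitute the ansatz u = A e^{- y} into the left-hand side.
Derivatives of the ansatz:
  u_xx = 0
  u_y = - A e^{- y}
  u_x = 0
  u_yy = A e^{- y}
Term by term:
  2·u_xx = 0
  -u_y = A e^{- y}
  -3·u·u_x = 0
  u_yy = A e^{- y}
So the left-hand side equals
  2 A e^{- y}
This must equal f(x, y) = - 4 e^{- y} identically.
Matching coefficients of the independent functions:
  [e^{- y}]:  2 A = -4
Solving: A = -2.
Check against the point condition:
  u(0, 0) = -2  ⟹  A = -2  ✓
Hence u(x, y) = - 2 e^{- y}.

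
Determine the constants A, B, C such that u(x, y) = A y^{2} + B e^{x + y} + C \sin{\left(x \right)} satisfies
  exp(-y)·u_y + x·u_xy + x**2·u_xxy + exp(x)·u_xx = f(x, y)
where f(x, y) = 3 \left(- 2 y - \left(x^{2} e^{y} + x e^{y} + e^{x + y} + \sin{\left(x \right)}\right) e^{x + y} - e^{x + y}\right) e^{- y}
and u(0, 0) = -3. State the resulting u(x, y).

Answer: u(x, y) = - 3 y^{2} - 3 e^{x + y} + 3 \sin{\left(x \right)}

Derivation:
Substitute the ansatz u = A y^{2} + B e^{x + y} + C \sin{\left(x \right)} into the left-hand side.
Derivatives of the ansatz:
  u_y = 2 A y + B e^{x} e^{y}
  u_xy = B e^{x} e^{y}
  u_xxy = B e^{x} e^{y}
  u_xx = B e^{x} e^{y} - C \sin{\left(x \right)}
Term by term:
  exp(-y)·u_y = 2 A y e^{- y} + B e^{x}
  x·u_xy = B x e^{x} e^{y}
  x**2·u_xxy = B x^{2} e^{x} e^{y}
  exp(x)·u_xx = B e^{2 x} e^{y} - C e^{x} \sin{\left(x \right)}
So the left-hand side equals
  2 A y e^{- y} + B x^{2} e^{x} e^{y} + B x e^{x} e^{y} + B e^{2 x} e^{y} + B e^{x} - C e^{x} \sin{\left(x \right)}
This must equal f(x, y) identically; expanded, f = - 3 x^{2} e^{x} e^{y} - 3 x e^{x} e^{y} - 6 y e^{- y} - 3 e^{2 x} e^{y} - 3 e^{x} \sin{\left(x \right)} - 3 e^{x}.
Matching coefficients of the independent functions:
  [y e^{- y}]:  2 A = -6
  [e^{x} \sin{\left(x \right)}]:  - C = -3
  [e^{2 x} e^{y}, x e^{x} e^{y}, x^{2} e^{x} e^{y}, e^{x}]:  B = -3
Solving: A = -3, B = -3, C = 3.
Check against the point condition:
  u(0, 0) = -3  ⟹  B = -3  ✓
Hence u(x, y) = - 3 y^{2} - 3 e^{x + y} + 3 \sin{\left(x \right)}.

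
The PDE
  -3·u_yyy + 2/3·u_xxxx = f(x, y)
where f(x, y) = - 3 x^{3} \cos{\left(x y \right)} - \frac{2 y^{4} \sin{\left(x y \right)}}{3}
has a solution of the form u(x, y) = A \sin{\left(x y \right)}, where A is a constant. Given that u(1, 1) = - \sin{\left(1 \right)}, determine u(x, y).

Substitute the ansatz u = A \sin{\left(x y \right)} into the left-hand side.
Derivatives of the ansatz:
  u_yyy = - A x^{3} \cos{\left(x y \right)}
  u_xxxx = A y^{4} \sin{\left(x y \right)}
Term by term:
  -3·u_yyy = 3 A x^{3} \cos{\left(x y \right)}
  2/3·u_xxxx = \frac{2 A y^{4} \sin{\left(x y \right)}}{3}
So the left-hand side equals
  3 A x^{3} \cos{\left(x y \right)} + \frac{2 A y^{4} \sin{\left(x y \right)}}{3}
This must equal f(x, y) = - 3 x^{3} \cos{\left(x y \right)} - \frac{2 y^{4} \sin{\left(x y \right)}}{3} identically.
Matching coefficients of the independent functions:
  [x^{3} \cos{\left(x y \right)}]:  3 A = -3
  [y^{4} \sin{\left(x y \right)}]:  \frac{2 A}{3} = - \frac{2}{3}
Solving: A = -1.
Check against the point condition:
  u(1, 1) = - \sin{\left(1 \right)}  ⟹  A \sin{\left(1 \right)} = - \sin{\left(1 \right)}  ✓
Hence u(x, y) = - \sin{\left(x y \right)}.

Answer: u(x, y) = - \sin{\left(x y \right)}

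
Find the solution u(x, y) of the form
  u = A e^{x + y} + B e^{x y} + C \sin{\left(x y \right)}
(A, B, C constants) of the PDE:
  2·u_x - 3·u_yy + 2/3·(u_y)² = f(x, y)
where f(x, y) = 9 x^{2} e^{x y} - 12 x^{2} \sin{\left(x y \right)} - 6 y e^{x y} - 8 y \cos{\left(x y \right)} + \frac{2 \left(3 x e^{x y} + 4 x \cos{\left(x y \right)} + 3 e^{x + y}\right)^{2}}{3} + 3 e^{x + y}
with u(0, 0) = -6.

Substitute the ansatz u = A e^{x + y} + B e^{x y} + C \sin{\left(x y \right)} into the left-hand side.
Derivatives of the ansatz:
  u_x = A e^{x} e^{y} + B y e^{x y} + C y \cos{\left(x y \right)}
  u_yy = A e^{x} e^{y} + B x^{2} e^{x y} - C x^{2} \sin{\left(x y \right)}
  u_y = A e^{x} e^{y} + B x e^{x y} + C x \cos{\left(x y \right)}
Term by term:
  2·u_x = 2 A e^{x} e^{y} + 2 B y e^{x y} + 2 C y \cos{\left(x y \right)}
  -3·u_yy = - 3 A e^{x} e^{y} - 3 B x^{2} e^{x y} + 3 C x^{2} \sin{\left(x y \right)}
  2/3·(u_y)² = \frac{2 A^{2} e^{2 x} e^{2 y}}{3} + \frac{4 A B x e^{x} e^{y} e^{x y}}{3} + \frac{4 A C x e^{x} e^{y} \cos{\left(x y \right)}}{3} + \frac{2 B^{2} x^{2} e^{2 x y}}{3} + \frac{4 B C x^{2} e^{x y} \cos{\left(x y \right)}}{3} + \frac{2 C^{2} x^{2} \cos^{2}{\left(x y \right)}}{3}
So the left-hand side equals
  \frac{2 A^{2} e^{2 x} e^{2 y}}{3} + \frac{4 A B x e^{x} e^{y} e^{x y}}{3} + \frac{4 A C x e^{x} e^{y} \cos{\left(x y \right)}}{3} - A e^{x} e^{y} + \frac{2 B^{2} x^{2} e^{2 x y}}{3} + \frac{4 B C x^{2} e^{x y} \cos{\left(x y \right)}}{3} - 3 B x^{2} e^{x y} + 2 B y e^{x y} + \frac{2 C^{2} x^{2} \cos^{2}{\left(x y \right)}}{3} + 3 C x^{2} \sin{\left(x y \right)} + 2 C y \cos{\left(x y \right)}
This must equal f(x, y) identically; expanded, f = 6 x^{2} e^{2 x y} + 16 x^{2} e^{x y} \cos{\left(x y \right)} + 9 x^{2} e^{x y} - 12 x^{2} \sin{\left(x y \right)} + \frac{32 x^{2} \cos^{2}{\left(x y \right)}}{3} + 12 x e^{x} e^{y} e^{x y} + 16 x e^{x} e^{y} \cos{\left(x y \right)} - 6 y e^{x y} - 8 y \cos{\left(x y \right)} + 6 e^{2 x} e^{2 y} + 3 e^{x} e^{y}.
Matching coefficients of the independent functions:
  [x^{2} e^{x y}]:  - 3 B = 9
  [x^{2} e^{2 x y}]:  \frac{2 B^{2}}{3} = 6
  [x^{2} \sin{\left(x y \right)}]:  3 C = -12
  [x^{2} \cos^{2}{\left(x y \right)}]:  \frac{2 C^{2}}{3} = \frac{32}{3}
  [y e^{x y}]:  2 B = -6
  [y \cos{\left(x y \right)}]:  2 C = -8
  [e^{x} e^{y}]:  - A = 3
  [e^{2 x} e^{2 y}]:  \frac{2 A^{2}}{3} = 6
  [x^{2} e^{x y} \cos{\left(x y \right)}]:  \frac{4 B C}{3} = 16
  [x e^{x} e^{y} e^{x y}]:  \frac{4 A B}{3} = 12
  [x e^{x} e^{y} \cos{\left(x y \right)}]:  \frac{4 A C}{3} = 16
Solving: A = -3, B = -3, C = -4.
Check against the point condition:
  u(0, 0) = -6  ⟹  A + B = -6  ✓
Hence u(x, y) = - 3 e^{x y} - 3 e^{x + y} - 4 \sin{\left(x y \right)}.

Answer: u(x, y) = - 3 e^{x y} - 3 e^{x + y} - 4 \sin{\left(x y \right)}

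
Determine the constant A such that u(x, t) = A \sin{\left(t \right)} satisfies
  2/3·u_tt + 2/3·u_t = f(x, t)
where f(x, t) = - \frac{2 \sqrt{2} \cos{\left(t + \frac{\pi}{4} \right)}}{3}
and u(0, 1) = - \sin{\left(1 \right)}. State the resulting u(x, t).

Substitute the ansatz u = A \sin{\left(t \right)} into the left-hand side.
Derivatives of the ansatz:
  u_tt = - A \sin{\left(t \right)}
  u_t = A \cos{\left(t \right)}
Term by term:
  2/3·u_tt = - \frac{2 A \sin{\left(t \right)}}{3}
  2/3·u_t = \frac{2 A \cos{\left(t \right)}}{3}
So the left-hand side equals
  - \frac{2 A \sin{\left(t \right)}}{3} + \frac{2 A \cos{\left(t \right)}}{3}
This must equal f(x, t) identically; expanded, f = \frac{2 \sin{\left(t \right)}}{3} - \frac{2 \cos{\left(t \right)}}{3}.
Matching coefficients of the independent functions:
  [\sin{\left(t \right)}]:  - \frac{2 A}{3} = \frac{2}{3}
  [\cos{\left(t \right)}]:  \frac{2 A}{3} = - \frac{2}{3}
Solving: A = -1.
Check against the point condition:
  u(0, 1) = - \sin{\left(1 \right)}  ⟹  A \sin{\left(1 \right)} = - \sin{\left(1 \right)}  ✓
Hence u(x, t) = - \sin{\left(t \right)}.

Answer: u(x, t) = - \sin{\left(t \right)}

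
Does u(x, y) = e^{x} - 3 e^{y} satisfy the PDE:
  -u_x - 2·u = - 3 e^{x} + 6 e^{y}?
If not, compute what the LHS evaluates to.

Evaluate each term of the left-hand side for u = e^{x} - 3 e^{y}.
Derivatives:
  u_x = e^{x}
Terms:
  -u_x = - e^{x}
  -2·u = - 2 e^{x} + 6 e^{y}
Sum: LHS = - 3 e^{x} + 6 e^{y}
This is exactly the given right-hand side, so u is a solution.

Answer: Yes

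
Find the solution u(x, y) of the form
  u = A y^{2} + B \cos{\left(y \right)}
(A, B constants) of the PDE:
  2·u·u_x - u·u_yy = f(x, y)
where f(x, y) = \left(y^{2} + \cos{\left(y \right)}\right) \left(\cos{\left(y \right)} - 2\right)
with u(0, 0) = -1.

Substitute the ansatz u = A y^{2} + B \cos{\left(y \right)} into the left-hand side.
Derivatives of the ansatz:
  u_x = 0
  u_yy = 2 A - B \cos{\left(y \right)}
Term by term:
  2·u·u_x = 0
  -u·u_yy = - 2 A^{2} y^{2} + A B y^{2} \cos{\left(y \right)} - 2 A B \cos{\left(y \right)} + B^{2} \cos^{2}{\left(y \right)}
So the left-hand side equals
  - 2 A^{2} y^{2} + A B y^{2} \cos{\left(y \right)} - 2 A B \cos{\left(y \right)} + B^{2} \cos^{2}{\left(y \right)}
This must equal f(x, y) identically; expanded, f = y^{2} \cos{\left(y \right)} - 2 y^{2} + \cos^{2}{\left(y \right)} - 2 \cos{\left(y \right)}.
Matching coefficients of the independent functions:
  [y^{2}]:  - 2 A^{2} = -2
  [y^{2} \cos{\left(y \right)}]:  A B = 1
  [\cos{\left(y \right)}]:  - 2 A B = -2
  [\cos^{2}{\left(y \right)}]:  B^{2} = 1
These equations allow (A, B) = (-1, -1) or (1, 1).
Impose the point condition(s):
  u(0, 0) = -1  ⟹  B = -1
Only A = -1, B = -1 satisfies everything.
Hence u(x, y) = - y^{2} - \cos{\left(y \right)}.

Answer: u(x, y) = - y^{2} - \cos{\left(y \right)}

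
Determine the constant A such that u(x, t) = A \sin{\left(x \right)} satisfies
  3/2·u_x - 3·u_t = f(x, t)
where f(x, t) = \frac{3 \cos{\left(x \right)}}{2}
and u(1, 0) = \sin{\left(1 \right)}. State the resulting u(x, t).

Answer: u(x, t) = \sin{\left(x \right)}

Derivation:
Substitute the ansatz u = A \sin{\left(x \right)} into the left-hand side.
Derivatives of the ansatz:
  u_x = A \cos{\left(x \right)}
  u_t = 0
Term by term:
  3/2·u_x = \frac{3 A \cos{\left(x \right)}}{2}
  -3·u_t = 0
So the left-hand side equals
  \frac{3 A \cos{\left(x \right)}}{2}
This must equal f(x, t) = \frac{3 \cos{\left(x \right)}}{2} identically.
Matching coefficients of the independent functions:
  [\cos{\left(x \right)}]:  \frac{3 A}{2} = \frac{3}{2}
Solving: A = 1.
Check against the point condition:
  u(1, 0) = \sin{\left(1 \right)}  ⟹  A \sin{\left(1 \right)} = \sin{\left(1 \right)}  ✓
Hence u(x, t) = \sin{\left(x \right)}.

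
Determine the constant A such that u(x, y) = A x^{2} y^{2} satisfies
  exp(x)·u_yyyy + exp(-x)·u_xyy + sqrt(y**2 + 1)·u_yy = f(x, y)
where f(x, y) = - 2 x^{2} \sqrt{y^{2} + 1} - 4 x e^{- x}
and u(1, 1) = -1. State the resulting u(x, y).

Substitute the ansatz u = A x^{2} y^{2} into the left-hand side.
Derivatives of the ansatz:
  u_yyyy = 0
  u_xyy = 4 A x
  u_yy = 2 A x^{2}
Term by term:
  exp(x)·u_yyyy = 0
  exp(-x)·u_xyy = 4 A x e^{- x}
  sqrt(y**2 + 1)·u_yy = 2 A x^{2} \sqrt{y^{2} + 1}
So the left-hand side equals
  2 A x^{2} \sqrt{y^{2} + 1} + 4 A x e^{- x}
This must equal f(x, y) = - 2 x^{2} \sqrt{y^{2} + 1} - 4 x e^{- x} identically.
Matching coefficients of the independent functions:
  [x e^{- x}]:  4 A = -4
  [x^{2} \sqrt{y^{2} + 1}]:  2 A = -2
Solving: A = -1.
Check against the point condition:
  u(1, 1) = -1  ⟹  A = -1  ✓
Hence u(x, y) = - x^{2} y^{2}.

Answer: u(x, y) = - x^{2} y^{2}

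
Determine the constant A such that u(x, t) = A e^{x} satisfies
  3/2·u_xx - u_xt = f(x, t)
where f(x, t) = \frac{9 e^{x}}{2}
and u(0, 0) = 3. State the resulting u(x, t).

Substitute the ansatz u = A e^{x} into the left-hand side.
Derivatives of the ansatz:
  u_xx = A e^{x}
  u_xt = 0
Term by term:
  3/2·u_xx = \frac{3 A e^{x}}{2}
  -u_xt = 0
So the left-hand side equals
  \frac{3 A e^{x}}{2}
This must equal f(x, t) = \frac{9 e^{x}}{2} identically.
Matching coefficients of the independent functions:
  [e^{x}]:  \frac{3 A}{2} = \frac{9}{2}
Solving: A = 3.
Check against the point condition:
  u(0, 0) = 3  ⟹  A = 3  ✓
Hence u(x, t) = 3 e^{x}.

Answer: u(x, t) = 3 e^{x}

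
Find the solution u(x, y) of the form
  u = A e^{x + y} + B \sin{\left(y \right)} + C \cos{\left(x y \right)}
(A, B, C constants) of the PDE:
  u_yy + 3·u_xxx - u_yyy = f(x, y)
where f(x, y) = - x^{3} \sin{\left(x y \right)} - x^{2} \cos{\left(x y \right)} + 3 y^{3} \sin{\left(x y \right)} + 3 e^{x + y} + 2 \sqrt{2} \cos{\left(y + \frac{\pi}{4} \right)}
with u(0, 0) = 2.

Substitute the ansatz u = A e^{x + y} + B \sin{\left(y \right)} + C \cos{\left(x y \right)} into the left-hand side.
Derivatives of the ansatz:
  u_yy = A e^{x} e^{y} - B \sin{\left(y \right)} - C x^{2} \cos{\left(x y \right)}
  u_xxx = A e^{x} e^{y} + C y^{3} \sin{\left(x y \right)}
  u_yyy = A e^{x} e^{y} - B \cos{\left(y \right)} + C x^{3} \sin{\left(x y \right)}
Term by term:
  u_yy = A e^{x} e^{y} - B \sin{\left(y \right)} - C x^{2} \cos{\left(x y \right)}
  3·u_xxx = 3 A e^{x} e^{y} + 3 C y^{3} \sin{\left(x y \right)}
  -u_yyy = - A e^{x} e^{y} + B \cos{\left(y \right)} - C x^{3} \sin{\left(x y \right)}
So the left-hand side equals
  3 A e^{x} e^{y} - B \sin{\left(y \right)} + B \cos{\left(y \right)} - C x^{3} \sin{\left(x y \right)} - C x^{2} \cos{\left(x y \right)} + 3 C y^{3} \sin{\left(x y \right)}
This must equal f(x, y) identically; expanded, f = - x^{3} \sin{\left(x y \right)} - x^{2} \cos{\left(x y \right)} + 3 y^{3} \sin{\left(x y \right)} + 3 e^{x} e^{y} - 2 \sin{\left(y \right)} + 2 \cos{\left(y \right)}.
Matching coefficients of the independent functions:
  [x^{2} \cos{\left(x y \right)}, x^{3} \sin{\left(x y \right)}]:  - C = -1
  [y^{3} \sin{\left(x y \right)}]:  3 C = 3
  [e^{x} e^{y}]:  3 A = 3
  [\sin{\left(y \right)}]:  - B = -2
  [\cos{\left(y \right)}]:  B = 2
Solving: A = 1, B = 2, C = 1.
Check against the point condition:
  u(0, 0) = 2  ⟹  A + C = 2  ✓
Hence u(x, y) = e^{x + y} + 2 \sin{\left(y \right)} + \cos{\left(x y \right)}.

Answer: u(x, y) = e^{x + y} + 2 \sin{\left(y \right)} + \cos{\left(x y \right)}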